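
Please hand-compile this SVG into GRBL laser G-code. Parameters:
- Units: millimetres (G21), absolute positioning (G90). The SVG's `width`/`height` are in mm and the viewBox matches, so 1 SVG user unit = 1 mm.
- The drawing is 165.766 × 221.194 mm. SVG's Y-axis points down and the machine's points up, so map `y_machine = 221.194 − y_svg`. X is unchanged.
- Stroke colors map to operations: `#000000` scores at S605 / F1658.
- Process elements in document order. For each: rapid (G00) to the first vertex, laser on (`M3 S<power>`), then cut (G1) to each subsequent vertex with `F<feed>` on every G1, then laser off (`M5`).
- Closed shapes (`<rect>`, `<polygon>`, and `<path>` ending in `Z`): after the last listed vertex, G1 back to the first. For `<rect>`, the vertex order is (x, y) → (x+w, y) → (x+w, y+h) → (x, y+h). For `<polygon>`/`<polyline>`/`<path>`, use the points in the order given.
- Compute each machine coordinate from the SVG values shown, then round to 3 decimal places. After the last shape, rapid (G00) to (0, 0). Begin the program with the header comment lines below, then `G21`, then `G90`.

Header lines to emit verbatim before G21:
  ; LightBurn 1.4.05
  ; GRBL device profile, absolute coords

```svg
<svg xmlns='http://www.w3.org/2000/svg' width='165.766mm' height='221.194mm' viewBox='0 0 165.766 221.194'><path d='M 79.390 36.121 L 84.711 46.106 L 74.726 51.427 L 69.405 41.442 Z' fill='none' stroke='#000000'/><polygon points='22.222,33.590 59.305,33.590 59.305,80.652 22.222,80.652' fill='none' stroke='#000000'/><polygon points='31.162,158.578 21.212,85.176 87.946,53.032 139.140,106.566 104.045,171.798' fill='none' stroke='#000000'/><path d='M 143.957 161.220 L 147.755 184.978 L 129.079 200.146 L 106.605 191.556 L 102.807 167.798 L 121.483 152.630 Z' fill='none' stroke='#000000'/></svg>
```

Since the viewBox matches the mm dimensions, user units are millimetres directly. The only transform is the Y-flip y_m = 221.194 − y_svg.

Shape 1 is a regular polygon drawn with `<path>`. Its stroke #000000 means score at S605, F1658. After flipping Y the toolpath is (79.390,185.073) → (84.711,175.088) → (74.726,169.767) → (69.405,179.752) → (79.390,185.073), returning to the start.

Shape 2 is a rectangle drawn with `<polygon>`. Its stroke #000000 means score at S605, F1658. After flipping Y the toolpath is (22.222,187.604) → (59.305,187.604) → (59.305,140.542) → (22.222,140.542) → (22.222,187.604), returning to the start.

Shape 3 is a regular polygon drawn with `<polygon>`. Its stroke #000000 means score at S605, F1658. After flipping Y the toolpath is (31.162,62.616) → (21.212,136.018) → (87.946,168.162) → (139.140,114.628) → (104.045,49.396) → (31.162,62.616), returning to the start.

Shape 4 is a regular polygon drawn with `<path>`. Its stroke #000000 means score at S605, F1658. After flipping Y the toolpath is (143.957,59.974) → (147.755,36.216) → (129.079,21.048) → (106.605,29.638) → (102.807,53.396) → (121.483,68.564) → (143.957,59.974), returning to the start.

; LightBurn 1.4.05
; GRBL device profile, absolute coords
G21
G90
G00 X79.390 Y185.073
M3 S605
G1 X84.711 Y175.088 F1658
G1 X74.726 Y169.767 F1658
G1 X69.405 Y179.752 F1658
G1 X79.390 Y185.073 F1658
M5
G00 X22.222 Y187.604
M3 S605
G1 X59.305 Y187.604 F1658
G1 X59.305 Y140.542 F1658
G1 X22.222 Y140.542 F1658
G1 X22.222 Y187.604 F1658
M5
G00 X31.162 Y62.616
M3 S605
G1 X21.212 Y136.018 F1658
G1 X87.946 Y168.162 F1658
G1 X139.140 Y114.628 F1658
G1 X104.045 Y49.396 F1658
G1 X31.162 Y62.616 F1658
M5
G00 X143.957 Y59.974
M3 S605
G1 X147.755 Y36.216 F1658
G1 X129.079 Y21.048 F1658
G1 X106.605 Y29.638 F1658
G1 X102.807 Y53.396 F1658
G1 X121.483 Y68.564 F1658
G1 X143.957 Y59.974 F1658
M5
G00 X0.000 Y0.000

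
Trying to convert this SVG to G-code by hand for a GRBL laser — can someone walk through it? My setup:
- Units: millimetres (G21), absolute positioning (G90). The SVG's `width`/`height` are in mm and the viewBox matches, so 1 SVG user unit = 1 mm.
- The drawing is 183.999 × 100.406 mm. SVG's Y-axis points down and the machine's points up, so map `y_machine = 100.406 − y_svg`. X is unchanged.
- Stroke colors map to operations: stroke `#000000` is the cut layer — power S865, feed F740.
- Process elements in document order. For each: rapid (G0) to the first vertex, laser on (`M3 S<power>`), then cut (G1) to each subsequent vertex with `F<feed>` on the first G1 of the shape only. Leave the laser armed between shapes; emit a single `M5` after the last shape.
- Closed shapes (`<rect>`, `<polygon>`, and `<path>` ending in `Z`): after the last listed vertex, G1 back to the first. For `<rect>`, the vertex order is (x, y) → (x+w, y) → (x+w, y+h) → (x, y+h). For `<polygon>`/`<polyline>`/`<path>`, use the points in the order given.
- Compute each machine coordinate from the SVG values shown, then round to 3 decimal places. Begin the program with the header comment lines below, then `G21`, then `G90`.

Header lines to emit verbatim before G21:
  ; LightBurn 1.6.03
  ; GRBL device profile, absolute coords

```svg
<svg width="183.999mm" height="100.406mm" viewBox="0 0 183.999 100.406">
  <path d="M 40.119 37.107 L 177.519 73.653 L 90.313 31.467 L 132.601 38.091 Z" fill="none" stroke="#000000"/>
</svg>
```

; LightBurn 1.6.03
; GRBL device profile, absolute coords
G21
G90
G0 X40.119 Y63.299
M3 S865
G1 X177.519 Y26.753 F740
G1 X90.313 Y68.939
G1 X132.601 Y62.315
G1 X40.119 Y63.299
M5

Since the viewBox matches the mm dimensions, user units are millimetres directly. The only transform is the Y-flip y_m = 100.406 − y_svg.

Shape 1 is a closed polygon drawn with `<path>`. Its stroke #000000 means cut at S865, F740. After flipping Y the toolpath is (40.119,63.299) → (177.519,26.753) → (90.313,68.939) → (132.601,62.315) → (40.119,63.299), returning to the start.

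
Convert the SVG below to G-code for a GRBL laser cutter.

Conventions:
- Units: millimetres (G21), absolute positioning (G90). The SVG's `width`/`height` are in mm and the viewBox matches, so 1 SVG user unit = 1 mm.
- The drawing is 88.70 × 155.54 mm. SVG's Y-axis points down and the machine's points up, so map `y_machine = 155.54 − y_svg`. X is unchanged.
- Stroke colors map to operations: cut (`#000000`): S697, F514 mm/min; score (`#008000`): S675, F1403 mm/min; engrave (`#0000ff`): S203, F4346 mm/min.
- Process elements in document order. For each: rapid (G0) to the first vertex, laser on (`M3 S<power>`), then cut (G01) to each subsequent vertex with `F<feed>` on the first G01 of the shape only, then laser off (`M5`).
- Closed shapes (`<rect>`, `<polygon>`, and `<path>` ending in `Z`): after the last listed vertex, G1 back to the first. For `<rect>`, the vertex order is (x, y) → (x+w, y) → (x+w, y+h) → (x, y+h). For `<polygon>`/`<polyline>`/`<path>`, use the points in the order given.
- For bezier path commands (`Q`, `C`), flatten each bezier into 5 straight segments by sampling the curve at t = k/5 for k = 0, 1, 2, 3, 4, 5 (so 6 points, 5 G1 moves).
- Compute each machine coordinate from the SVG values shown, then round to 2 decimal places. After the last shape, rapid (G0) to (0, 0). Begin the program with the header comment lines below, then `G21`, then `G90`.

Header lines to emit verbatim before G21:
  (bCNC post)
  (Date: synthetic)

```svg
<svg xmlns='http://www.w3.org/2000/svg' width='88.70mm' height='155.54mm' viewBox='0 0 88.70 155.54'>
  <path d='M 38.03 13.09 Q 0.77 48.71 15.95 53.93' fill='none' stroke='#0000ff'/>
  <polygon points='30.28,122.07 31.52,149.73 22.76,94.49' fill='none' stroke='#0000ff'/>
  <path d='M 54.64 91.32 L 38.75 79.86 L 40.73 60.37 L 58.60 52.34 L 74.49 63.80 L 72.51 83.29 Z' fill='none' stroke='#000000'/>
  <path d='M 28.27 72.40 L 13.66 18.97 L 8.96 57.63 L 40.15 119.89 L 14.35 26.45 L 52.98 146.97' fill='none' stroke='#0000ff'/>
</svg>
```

(bCNC post)
(Date: synthetic)
G21
G90
G0 X38.03 Y142.45
M3 S203
G01 X25.22 Y129.42 F4346
G01 X16.61 Y118.82
G01 X12.20 Y110.65
G01 X11.98 Y104.91
G01 X15.95 Y101.61
M5
G0 X30.28 Y33.47
M3 S203
G01 X31.52 Y5.81 F4346
G01 X22.76 Y61.05
G01 X30.28 Y33.47
M5
G0 X54.64 Y64.22
M3 S697
G01 X38.75 Y75.68 F514
G01 X40.73 Y95.17
G01 X58.60 Y103.20
G01 X74.49 Y91.74
G01 X72.51 Y72.25
G01 X54.64 Y64.22
M5
G0 X28.27 Y83.14
M3 S203
G01 X13.66 Y136.57 F4346
G01 X8.96 Y97.91
G01 X40.15 Y35.65
G01 X14.35 Y129.09
G01 X52.98 Y8.57
M5
G0 X0.00 Y0.00

1 u = 1 mm; y_m = 155.54 − y.

[1] `<path>` quadratic bezier, #0000ff→engrave S203 F4346: (38.03,142.45) → (25.22,129.42) → (16.61,118.82) → (12.20,110.65) → (11.98,104.91) → (15.95,101.61)

[2] `<polygon>` closed polygon, #0000ff→engrave S203 F4346: (30.28,33.47) → (31.52,5.81) → (22.76,61.05) → (30.28,33.47) (closed)

[3] `<path>` regular polygon, #000000→cut S697 F514: (54.64,64.22) → (38.75,75.68) → (40.73,95.17) → (58.60,103.20) → (74.49,91.74) → (72.51,72.25) → (54.64,64.22) (closed)

[4] `<path>` open polyline, #0000ff→engrave S203 F4346: (28.27,83.14) → (13.66,136.57) → (8.96,97.91) → (40.15,35.65) → (14.35,129.09) → (52.98,8.57)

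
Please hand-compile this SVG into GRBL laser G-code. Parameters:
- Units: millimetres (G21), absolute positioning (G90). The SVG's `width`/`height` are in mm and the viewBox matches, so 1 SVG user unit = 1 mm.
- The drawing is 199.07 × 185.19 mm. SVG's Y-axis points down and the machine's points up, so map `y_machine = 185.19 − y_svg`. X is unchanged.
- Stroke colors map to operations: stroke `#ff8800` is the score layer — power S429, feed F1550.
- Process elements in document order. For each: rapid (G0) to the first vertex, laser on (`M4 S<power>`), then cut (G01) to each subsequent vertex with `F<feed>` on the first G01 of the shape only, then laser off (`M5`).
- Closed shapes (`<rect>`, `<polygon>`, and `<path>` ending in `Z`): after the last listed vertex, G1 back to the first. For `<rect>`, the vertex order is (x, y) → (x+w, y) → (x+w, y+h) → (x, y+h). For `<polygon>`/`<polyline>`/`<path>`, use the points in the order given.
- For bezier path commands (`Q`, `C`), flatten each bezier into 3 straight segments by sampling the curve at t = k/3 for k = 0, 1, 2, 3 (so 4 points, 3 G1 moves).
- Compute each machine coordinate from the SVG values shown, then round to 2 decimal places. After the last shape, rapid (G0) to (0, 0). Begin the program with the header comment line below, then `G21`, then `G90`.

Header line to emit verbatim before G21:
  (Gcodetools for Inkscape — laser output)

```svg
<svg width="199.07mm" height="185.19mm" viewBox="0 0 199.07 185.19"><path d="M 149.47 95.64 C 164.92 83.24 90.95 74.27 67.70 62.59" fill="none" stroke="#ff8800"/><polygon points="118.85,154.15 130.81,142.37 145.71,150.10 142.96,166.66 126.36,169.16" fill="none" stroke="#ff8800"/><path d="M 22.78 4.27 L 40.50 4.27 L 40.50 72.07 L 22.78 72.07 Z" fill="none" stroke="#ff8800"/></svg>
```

(Gcodetools for Inkscape — laser output)
G21
G90
G0 X149.47 Y89.55
M4 S429
G01 X140.30 Y101.03 F1550
G01 X102.67 Y111.60
G01 X67.70 Y122.60
M5
G0 X118.85 Y31.04
M4 S429
G01 X130.81 Y42.82 F1550
G01 X145.71 Y35.09
G01 X142.96 Y18.53
G01 X126.36 Y16.03
G01 X118.85 Y31.04
M5
G0 X22.78 Y180.92
M4 S429
G01 X40.50 Y180.92 F1550
G01 X40.50 Y113.12
G01 X22.78 Y113.12
G01 X22.78 Y180.92
M5
G0 X0.00 Y0.00

1 u = 1 mm; y_m = 185.19 − y.

[1] `<path>` cubic bezier, #ff8800→score S429 F1550: (149.47,89.55) → (140.30,101.03) → (102.67,111.60) → (67.70,122.60)

[2] `<polygon>` regular polygon, #ff8800→score S429 F1550: (118.85,31.04) → (130.81,42.82) → (145.71,35.09) → (142.96,18.53) → (126.36,16.03) → (118.85,31.04) (closed)

[3] `<path>` rectangle, #ff8800→score S429 F1550: (22.78,180.92) → (40.50,180.92) → (40.50,113.12) → (22.78,113.12) → (22.78,180.92) (closed)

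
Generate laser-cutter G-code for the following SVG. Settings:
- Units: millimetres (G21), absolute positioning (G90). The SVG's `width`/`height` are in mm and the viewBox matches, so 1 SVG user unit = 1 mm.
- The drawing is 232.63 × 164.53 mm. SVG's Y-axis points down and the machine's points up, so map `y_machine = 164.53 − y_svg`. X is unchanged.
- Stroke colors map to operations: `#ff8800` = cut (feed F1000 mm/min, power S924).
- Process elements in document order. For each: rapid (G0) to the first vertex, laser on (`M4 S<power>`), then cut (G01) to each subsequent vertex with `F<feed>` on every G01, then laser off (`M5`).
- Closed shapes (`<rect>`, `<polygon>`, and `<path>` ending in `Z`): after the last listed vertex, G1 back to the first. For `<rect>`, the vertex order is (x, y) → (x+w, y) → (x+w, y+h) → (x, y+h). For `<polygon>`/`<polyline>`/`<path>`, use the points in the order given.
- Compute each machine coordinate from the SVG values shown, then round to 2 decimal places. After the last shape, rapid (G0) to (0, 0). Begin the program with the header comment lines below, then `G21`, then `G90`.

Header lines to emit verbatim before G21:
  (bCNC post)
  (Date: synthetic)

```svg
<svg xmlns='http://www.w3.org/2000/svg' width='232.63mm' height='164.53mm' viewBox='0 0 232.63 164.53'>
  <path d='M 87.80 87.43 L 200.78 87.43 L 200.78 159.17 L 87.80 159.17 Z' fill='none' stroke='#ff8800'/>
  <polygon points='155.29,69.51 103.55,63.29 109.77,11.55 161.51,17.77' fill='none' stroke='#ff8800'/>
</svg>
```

(bCNC post)
(Date: synthetic)
G21
G90
G0 X87.80 Y77.10
M4 S924
G01 X200.78 Y77.10 F1000
G01 X200.78 Y5.36 F1000
G01 X87.80 Y5.36 F1000
G01 X87.80 Y77.10 F1000
M5
G0 X155.29 Y95.02
M4 S924
G01 X103.55 Y101.24 F1000
G01 X109.77 Y152.98 F1000
G01 X161.51 Y146.76 F1000
G01 X155.29 Y95.02 F1000
M5
G0 X0.00 Y0.00

1 u = 1 mm; y_m = 164.53 − y.

[1] `<path>` rectangle, #ff8800→cut S924 F1000: (87.80,77.10) → (200.78,77.10) → (200.78,5.36) → (87.80,5.36) → (87.80,77.10) (closed)

[2] `<polygon>` regular polygon, #ff8800→cut S924 F1000: (155.29,95.02) → (103.55,101.24) → (109.77,152.98) → (161.51,146.76) → (155.29,95.02) (closed)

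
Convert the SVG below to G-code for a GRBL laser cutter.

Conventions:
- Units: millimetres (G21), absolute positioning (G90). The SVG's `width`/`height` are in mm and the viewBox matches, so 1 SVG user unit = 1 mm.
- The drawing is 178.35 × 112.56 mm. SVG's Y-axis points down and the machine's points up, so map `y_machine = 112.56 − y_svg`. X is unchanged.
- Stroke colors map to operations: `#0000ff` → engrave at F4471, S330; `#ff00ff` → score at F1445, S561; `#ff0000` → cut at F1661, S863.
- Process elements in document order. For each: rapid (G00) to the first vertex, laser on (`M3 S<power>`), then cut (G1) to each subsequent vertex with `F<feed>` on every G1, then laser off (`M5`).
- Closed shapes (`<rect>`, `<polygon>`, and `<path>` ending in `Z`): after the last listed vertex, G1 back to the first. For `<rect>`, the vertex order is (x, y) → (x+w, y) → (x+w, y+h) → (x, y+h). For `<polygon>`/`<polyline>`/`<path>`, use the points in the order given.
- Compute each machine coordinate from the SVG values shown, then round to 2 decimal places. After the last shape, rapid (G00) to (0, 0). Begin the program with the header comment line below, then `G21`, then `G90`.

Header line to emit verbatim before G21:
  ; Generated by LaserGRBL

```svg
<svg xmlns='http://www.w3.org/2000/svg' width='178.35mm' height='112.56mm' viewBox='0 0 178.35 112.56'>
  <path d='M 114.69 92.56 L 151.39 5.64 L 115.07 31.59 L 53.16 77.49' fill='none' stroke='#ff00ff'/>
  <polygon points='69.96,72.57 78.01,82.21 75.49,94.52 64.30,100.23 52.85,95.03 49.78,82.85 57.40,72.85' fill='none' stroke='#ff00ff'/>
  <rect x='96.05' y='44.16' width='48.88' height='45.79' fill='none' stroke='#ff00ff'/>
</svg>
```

; Generated by LaserGRBL
G21
G90
G00 X114.69 Y20.00
M3 S561
G1 X151.39 Y106.92 F1445
G1 X115.07 Y80.97 F1445
G1 X53.16 Y35.07 F1445
M5
G00 X69.96 Y39.99
M3 S561
G1 X78.01 Y30.35 F1445
G1 X75.49 Y18.04 F1445
G1 X64.30 Y12.33 F1445
G1 X52.85 Y17.53 F1445
G1 X49.78 Y29.71 F1445
G1 X57.40 Y39.71 F1445
G1 X69.96 Y39.99 F1445
M5
G00 X96.05 Y68.40
M3 S561
G1 X144.93 Y68.40 F1445
G1 X144.93 Y22.61 F1445
G1 X96.05 Y22.61 F1445
G1 X96.05 Y68.40 F1445
M5
G00 X0.00 Y0.00

Since the viewBox matches the mm dimensions, user units are millimetres directly. The only transform is the Y-flip y_m = 112.56 − y_svg.

Shape 1 is a open polyline drawn with `<path>`. Its stroke #ff00ff means score at S561, F1445. After flipping Y the toolpath is (114.69,20.00) → (151.39,106.92) → (115.07,80.97) → (53.16,35.07).

Shape 2 is a regular polygon drawn with `<polygon>`. Its stroke #ff00ff means score at S561, F1445. After flipping Y the toolpath is (69.96,39.99) → (78.01,30.35) → (75.49,18.04) → (64.30,12.33) → (52.85,17.53) → (49.78,29.71) → (57.40,39.71) → (69.96,39.99), returning to the start.

Shape 3 is a rectangle drawn with `<rect>`. Its stroke #ff00ff means score at S561, F1445. After flipping Y the toolpath is (96.05,68.40) → (144.93,68.40) → (144.93,22.61) → (96.05,22.61) → (96.05,68.40), returning to the start.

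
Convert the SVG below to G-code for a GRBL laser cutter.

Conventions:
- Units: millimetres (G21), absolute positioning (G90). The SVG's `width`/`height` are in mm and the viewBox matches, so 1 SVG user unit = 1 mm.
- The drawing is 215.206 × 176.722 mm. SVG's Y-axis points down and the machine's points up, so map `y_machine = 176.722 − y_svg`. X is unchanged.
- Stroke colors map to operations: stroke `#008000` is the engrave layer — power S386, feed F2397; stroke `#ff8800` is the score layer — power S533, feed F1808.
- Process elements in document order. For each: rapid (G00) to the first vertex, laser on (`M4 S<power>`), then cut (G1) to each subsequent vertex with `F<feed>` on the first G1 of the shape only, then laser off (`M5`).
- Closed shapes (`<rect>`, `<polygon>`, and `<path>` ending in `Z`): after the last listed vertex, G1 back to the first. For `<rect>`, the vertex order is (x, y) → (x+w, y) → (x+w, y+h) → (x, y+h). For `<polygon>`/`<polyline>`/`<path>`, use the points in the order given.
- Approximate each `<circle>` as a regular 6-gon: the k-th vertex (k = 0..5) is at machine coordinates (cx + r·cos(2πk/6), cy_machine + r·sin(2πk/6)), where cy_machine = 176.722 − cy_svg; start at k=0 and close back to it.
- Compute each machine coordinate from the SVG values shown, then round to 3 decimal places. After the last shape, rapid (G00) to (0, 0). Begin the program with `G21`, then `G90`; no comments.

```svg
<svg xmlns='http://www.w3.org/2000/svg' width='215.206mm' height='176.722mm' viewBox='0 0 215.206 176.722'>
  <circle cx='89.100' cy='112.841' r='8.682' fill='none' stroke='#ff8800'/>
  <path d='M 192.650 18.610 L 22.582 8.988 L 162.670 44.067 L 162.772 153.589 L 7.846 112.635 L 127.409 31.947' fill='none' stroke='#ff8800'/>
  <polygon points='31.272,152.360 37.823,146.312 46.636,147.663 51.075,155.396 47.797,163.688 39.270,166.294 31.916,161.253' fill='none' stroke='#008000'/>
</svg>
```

Since the viewBox matches the mm dimensions, user units are millimetres directly. The only transform is the Y-flip y_m = 176.722 − y_svg.

Shape 1 is a circle drawn with `<circle>`. Its stroke #ff8800 means score at S533, F1808. After flipping Y the toolpath is (97.782,63.881) → (93.441,71.400) → (84.759,71.400) → (80.418,63.881) → (84.759,56.362) → (93.441,56.362) → (97.782,63.881), returning to the start.

Shape 2 is a open polyline drawn with `<path>`. Its stroke #ff8800 means score at S533, F1808. After flipping Y the toolpath is (192.650,158.112) → (22.582,167.734) → (162.670,132.655) → (162.772,23.133) → (7.846,64.087) → (127.409,144.775).

Shape 3 is a regular polygon drawn with `<polygon>`. Its stroke #008000 means engrave at S386, F2397. After flipping Y the toolpath is (31.272,24.362) → (37.823,30.410) → (46.636,29.059) → (51.075,21.326) → (47.797,13.034) → (39.270,10.428) → (31.916,15.469) → (31.272,24.362), returning to the start.

G21
G90
G00 X97.782 Y63.881
M4 S533
G1 X93.441 Y71.400 F1808
G1 X84.759 Y71.400
G1 X80.418 Y63.881
G1 X84.759 Y56.362
G1 X93.441 Y56.362
G1 X97.782 Y63.881
M5
G00 X192.650 Y158.112
M4 S533
G1 X22.582 Y167.734 F1808
G1 X162.670 Y132.655
G1 X162.772 Y23.133
G1 X7.846 Y64.087
G1 X127.409 Y144.775
M5
G00 X31.272 Y24.362
M4 S386
G1 X37.823 Y30.410 F2397
G1 X46.636 Y29.059
G1 X51.075 Y21.326
G1 X47.797 Y13.034
G1 X39.270 Y10.428
G1 X31.916 Y15.469
G1 X31.272 Y24.362
M5
G00 X0.000 Y0.000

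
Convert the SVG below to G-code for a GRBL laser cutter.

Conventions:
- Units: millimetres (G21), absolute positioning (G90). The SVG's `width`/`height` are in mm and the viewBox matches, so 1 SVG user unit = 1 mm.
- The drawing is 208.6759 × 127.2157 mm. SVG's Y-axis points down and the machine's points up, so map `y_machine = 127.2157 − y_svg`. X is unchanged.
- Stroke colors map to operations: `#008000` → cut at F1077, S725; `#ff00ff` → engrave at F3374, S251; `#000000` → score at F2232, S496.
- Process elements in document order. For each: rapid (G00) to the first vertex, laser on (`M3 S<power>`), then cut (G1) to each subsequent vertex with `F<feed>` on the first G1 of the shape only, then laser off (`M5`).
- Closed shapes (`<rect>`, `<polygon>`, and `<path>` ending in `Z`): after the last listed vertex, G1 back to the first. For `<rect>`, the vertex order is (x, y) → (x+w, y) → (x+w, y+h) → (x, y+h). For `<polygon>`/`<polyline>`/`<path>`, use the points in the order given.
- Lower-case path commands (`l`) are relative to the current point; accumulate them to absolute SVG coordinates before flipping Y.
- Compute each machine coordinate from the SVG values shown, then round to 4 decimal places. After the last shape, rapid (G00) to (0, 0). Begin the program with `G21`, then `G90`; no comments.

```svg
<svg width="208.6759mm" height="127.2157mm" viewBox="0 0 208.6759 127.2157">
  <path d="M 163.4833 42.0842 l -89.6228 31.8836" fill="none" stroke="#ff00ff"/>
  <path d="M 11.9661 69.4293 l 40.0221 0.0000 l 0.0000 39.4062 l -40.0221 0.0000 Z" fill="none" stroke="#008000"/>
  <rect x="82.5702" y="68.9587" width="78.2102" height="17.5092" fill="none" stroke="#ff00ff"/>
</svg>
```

Since the viewBox matches the mm dimensions, user units are millimetres directly. The only transform is the Y-flip y_m = 127.2157 − y_svg.

Shape 1 is a line segment drawn with `<path>`. Its stroke #ff00ff means engrave at S251, F3374. After flipping Y the toolpath is (163.4833,85.1315) → (73.8605,53.2479).

Shape 2 is a rectangle drawn with `<path>`. Its stroke #008000 means cut at S725, F1077. After flipping Y the toolpath is (11.9661,57.7864) → (51.9882,57.7864) → (51.9882,18.3802) → (11.9661,18.3802) → (11.9661,57.7864), returning to the start.

Shape 3 is a rectangle drawn with `<rect>`. Its stroke #ff00ff means engrave at S251, F3374. After flipping Y the toolpath is (82.5702,58.2570) → (160.7804,58.2570) → (160.7804,40.7478) → (82.5702,40.7478) → (82.5702,58.2570), returning to the start.

G21
G90
G00 X163.4833 Y85.1315
M3 S251
G1 X73.8605 Y53.2479 F3374
M5
G00 X11.9661 Y57.7864
M3 S725
G1 X51.9882 Y57.7864 F1077
G1 X51.9882 Y18.3802
G1 X11.9661 Y18.3802
G1 X11.9661 Y57.7864
M5
G00 X82.5702 Y58.2570
M3 S251
G1 X160.7804 Y58.2570 F3374
G1 X160.7804 Y40.7478
G1 X82.5702 Y40.7478
G1 X82.5702 Y58.2570
M5
G00 X0.0000 Y0.0000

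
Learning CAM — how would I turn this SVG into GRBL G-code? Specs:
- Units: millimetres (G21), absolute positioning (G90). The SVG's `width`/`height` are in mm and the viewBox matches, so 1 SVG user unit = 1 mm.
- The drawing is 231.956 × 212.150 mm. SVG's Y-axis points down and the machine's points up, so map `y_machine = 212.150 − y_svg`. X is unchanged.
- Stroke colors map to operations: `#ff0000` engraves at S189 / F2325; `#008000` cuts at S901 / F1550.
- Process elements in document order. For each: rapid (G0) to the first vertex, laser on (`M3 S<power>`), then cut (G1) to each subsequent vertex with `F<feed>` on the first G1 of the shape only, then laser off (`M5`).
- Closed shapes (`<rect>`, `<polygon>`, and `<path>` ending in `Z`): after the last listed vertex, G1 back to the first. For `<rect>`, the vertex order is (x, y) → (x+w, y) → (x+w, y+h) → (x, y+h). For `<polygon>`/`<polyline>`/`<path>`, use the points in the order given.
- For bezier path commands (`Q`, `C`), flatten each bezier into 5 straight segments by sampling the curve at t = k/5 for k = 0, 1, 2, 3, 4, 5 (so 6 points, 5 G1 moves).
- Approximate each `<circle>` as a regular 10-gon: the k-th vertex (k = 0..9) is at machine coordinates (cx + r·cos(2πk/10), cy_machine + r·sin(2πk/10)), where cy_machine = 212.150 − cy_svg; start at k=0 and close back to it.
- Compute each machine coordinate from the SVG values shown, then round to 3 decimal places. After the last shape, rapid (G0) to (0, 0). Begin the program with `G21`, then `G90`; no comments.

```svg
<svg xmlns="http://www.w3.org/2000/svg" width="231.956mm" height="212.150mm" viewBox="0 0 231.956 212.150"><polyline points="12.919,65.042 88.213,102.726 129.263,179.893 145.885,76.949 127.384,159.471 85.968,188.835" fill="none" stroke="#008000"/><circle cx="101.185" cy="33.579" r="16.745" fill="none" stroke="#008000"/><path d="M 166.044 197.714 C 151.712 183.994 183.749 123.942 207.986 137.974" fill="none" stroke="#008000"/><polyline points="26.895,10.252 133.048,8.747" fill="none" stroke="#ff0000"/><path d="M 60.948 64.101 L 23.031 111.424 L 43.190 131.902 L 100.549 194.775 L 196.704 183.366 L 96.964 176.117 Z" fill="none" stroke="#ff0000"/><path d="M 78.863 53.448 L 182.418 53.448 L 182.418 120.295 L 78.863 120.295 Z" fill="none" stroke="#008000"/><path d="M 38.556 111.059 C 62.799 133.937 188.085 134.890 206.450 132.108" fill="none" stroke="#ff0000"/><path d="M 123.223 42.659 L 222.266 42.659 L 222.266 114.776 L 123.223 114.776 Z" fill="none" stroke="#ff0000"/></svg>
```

G21
G90
G0 X12.919 Y147.108
M3 S901
G1 X88.213 Y109.424 F1550
G1 X129.263 Y32.257
G1 X145.885 Y135.201
G1 X127.384 Y52.679
G1 X85.968 Y23.315
M5
G0 X117.930 Y178.571
M3 S901
G1 X114.732 Y188.413 F1550
G1 X106.359 Y194.496
G1 X96.011 Y194.496
G1 X87.638 Y188.413
G1 X84.440 Y178.571
G1 X87.638 Y168.729
G1 X96.011 Y162.646
G1 X106.359 Y162.646
G1 X114.732 Y168.729
G1 X117.930 Y178.571
M5
G0 X166.044 Y14.436
M3 S901
G1 X162.576 Y27.265 F1550
G1 X167.636 Y45.433
G1 X178.624 Y63.161
G1 X192.941 Y74.668
G1 X207.986 Y74.176
M5
G0 X26.895 Y201.898
M3 S189
G1 X133.048 Y203.403 F2325
M5
G0 X60.948 Y148.049
M3 S189
G1 X23.031 Y100.726 F2325
G1 X43.190 Y80.248
G1 X100.549 Y17.375
G1 X196.704 Y28.784
G1 X96.964 Y36.033
G1 X60.948 Y148.049
M5
G0 X78.863 Y158.702
M3 S901
G1 X182.418 Y158.702 F1550
G1 X182.418 Y91.855
G1 X78.863 Y91.855
G1 X78.863 Y158.702
M5
G0 X38.556 Y101.091
M3 S189
G1 X63.563 Y89.850 F2325
G1 X102.839 Y82.997
G1 X146.400 Y79.661
G1 X184.264 Y78.967
G1 X206.450 Y80.042
M5
G0 X123.223 Y169.491
M3 S189
G1 X222.266 Y169.491 F2325
G1 X222.266 Y97.374
G1 X123.223 Y97.374
G1 X123.223 Y169.491
M5
G0 X0.000 Y0.000

1 u = 1 mm; y_m = 212.150 − y.

[1] `<polyline>` open polyline, #008000→cut S901 F1550: (12.919,147.108) → (88.213,109.424) → (129.263,32.257) → (145.885,135.201) → (127.384,52.679) → (85.968,23.315)

[2] `<circle>` circle, #008000→cut S901 F1550: (117.930,178.571) → (114.732,188.413) → (106.359,194.496) → (96.011,194.496) → (87.638,188.413) → (84.440,178.571) → (87.638,168.729) → (96.011,162.646) → (106.359,162.646) → (114.732,168.729) → (117.930,178.571) (closed)

[3] `<path>` cubic bezier, #008000→cut S901 F1550: (166.044,14.436) → (162.576,27.265) → (167.636,45.433) → (178.624,63.161) → (192.941,74.668) → (207.986,74.176)

[4] `<polyline>` line segment, #ff0000→engrave S189 F2325: (26.895,201.898) → (133.048,203.403)

[5] `<path>` closed polygon, #ff0000→engrave S189 F2325: (60.948,148.049) → (23.031,100.726) → (43.190,80.248) → (100.549,17.375) → (196.704,28.784) → (96.964,36.033) → (60.948,148.049) (closed)

[6] `<path>` rectangle, #008000→cut S901 F1550: (78.863,158.702) → (182.418,158.702) → (182.418,91.855) → (78.863,91.855) → (78.863,158.702) (closed)

[7] `<path>` cubic bezier, #ff0000→engrave S189 F2325: (38.556,101.091) → (63.563,89.850) → (102.839,82.997) → (146.400,79.661) → (184.264,78.967) → (206.450,80.042)

[8] `<path>` rectangle, #ff0000→engrave S189 F2325: (123.223,169.491) → (222.266,169.491) → (222.266,97.374) → (123.223,97.374) → (123.223,169.491) (closed)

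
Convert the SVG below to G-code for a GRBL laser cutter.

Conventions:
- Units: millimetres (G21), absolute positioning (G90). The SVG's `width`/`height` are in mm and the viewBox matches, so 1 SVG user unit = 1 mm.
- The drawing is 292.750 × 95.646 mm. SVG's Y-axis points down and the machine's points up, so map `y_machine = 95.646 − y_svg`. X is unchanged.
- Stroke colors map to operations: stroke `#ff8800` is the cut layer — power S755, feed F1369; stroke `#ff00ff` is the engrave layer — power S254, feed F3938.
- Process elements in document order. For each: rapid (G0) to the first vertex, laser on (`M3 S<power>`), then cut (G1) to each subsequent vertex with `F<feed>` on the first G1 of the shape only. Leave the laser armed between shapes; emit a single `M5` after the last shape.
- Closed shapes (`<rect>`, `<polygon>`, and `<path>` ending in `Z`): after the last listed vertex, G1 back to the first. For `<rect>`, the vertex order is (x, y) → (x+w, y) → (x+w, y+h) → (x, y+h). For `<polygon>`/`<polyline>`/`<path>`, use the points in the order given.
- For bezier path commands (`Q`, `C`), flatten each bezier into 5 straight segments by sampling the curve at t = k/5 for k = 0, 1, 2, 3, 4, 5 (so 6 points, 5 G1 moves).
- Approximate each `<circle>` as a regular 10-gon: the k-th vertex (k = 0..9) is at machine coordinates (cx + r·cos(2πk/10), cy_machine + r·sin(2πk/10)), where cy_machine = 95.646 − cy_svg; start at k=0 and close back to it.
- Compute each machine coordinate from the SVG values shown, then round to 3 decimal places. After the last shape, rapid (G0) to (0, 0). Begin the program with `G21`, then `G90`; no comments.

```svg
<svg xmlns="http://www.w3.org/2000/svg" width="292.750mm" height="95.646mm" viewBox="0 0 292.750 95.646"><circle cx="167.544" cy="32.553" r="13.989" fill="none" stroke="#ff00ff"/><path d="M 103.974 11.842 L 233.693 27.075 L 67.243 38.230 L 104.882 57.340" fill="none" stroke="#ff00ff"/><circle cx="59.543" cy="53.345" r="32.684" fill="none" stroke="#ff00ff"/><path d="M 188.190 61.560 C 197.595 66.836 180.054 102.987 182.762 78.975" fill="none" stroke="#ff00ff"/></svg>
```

1 u = 1 mm; y_m = 95.646 − y.

[1] `<circle>` circle, #ff00ff→engrave S254 F3938: (181.533,63.093) → (178.861,71.316) → (171.867,76.397) → (163.221,76.397) → (156.227,71.316) → (153.555,63.093) → (156.227,54.870) → (163.221,49.789) → (171.867,49.789) → (178.861,54.870) → (181.533,63.093) (closed)

[2] `<path>` open polyline, #ff00ff→engrave S254 F3938: (103.974,83.804) → (233.693,68.571) → (67.243,57.416) → (104.882,38.306)

[3] `<circle>` circle, #ff00ff→engrave S254 F3938: (92.227,42.301) → (85.985,61.512) → (69.643,73.385) → (49.443,73.385) → (33.101,61.512) → (26.859,42.301) → (33.101,23.090) → (49.443,11.217) → (69.643,11.217) → (85.985,23.090) → (92.227,42.301) (closed)

[4] `<path>` cubic bezier, #ff00ff→engrave S254 F3938: (188.190,34.086) → (190.977,27.944) → (189.562,18.761) → (186.211,10.908) → (183.190,8.755) → (182.762,16.671)

G21
G90
G0 X181.533 Y63.093
M3 S254
G1 X178.861 Y71.316 F3938
G1 X171.867 Y76.397
G1 X163.221 Y76.397
G1 X156.227 Y71.316
G1 X153.555 Y63.093
G1 X156.227 Y54.870
G1 X163.221 Y49.789
G1 X171.867 Y49.789
G1 X178.861 Y54.870
G1 X181.533 Y63.093
G0 X103.974 Y83.804
M3 S254
G1 X233.693 Y68.571 F3938
G1 X67.243 Y57.416
G1 X104.882 Y38.306
G0 X92.227 Y42.301
M3 S254
G1 X85.985 Y61.512 F3938
G1 X69.643 Y73.385
G1 X49.443 Y73.385
G1 X33.101 Y61.512
G1 X26.859 Y42.301
G1 X33.101 Y23.090
G1 X49.443 Y11.217
G1 X69.643 Y11.217
G1 X85.985 Y23.090
G1 X92.227 Y42.301
G0 X188.190 Y34.086
M3 S254
G1 X190.977 Y27.944 F3938
G1 X189.562 Y18.761
G1 X186.211 Y10.908
G1 X183.190 Y8.755
G1 X182.762 Y16.671
M5
G0 X0.000 Y0.000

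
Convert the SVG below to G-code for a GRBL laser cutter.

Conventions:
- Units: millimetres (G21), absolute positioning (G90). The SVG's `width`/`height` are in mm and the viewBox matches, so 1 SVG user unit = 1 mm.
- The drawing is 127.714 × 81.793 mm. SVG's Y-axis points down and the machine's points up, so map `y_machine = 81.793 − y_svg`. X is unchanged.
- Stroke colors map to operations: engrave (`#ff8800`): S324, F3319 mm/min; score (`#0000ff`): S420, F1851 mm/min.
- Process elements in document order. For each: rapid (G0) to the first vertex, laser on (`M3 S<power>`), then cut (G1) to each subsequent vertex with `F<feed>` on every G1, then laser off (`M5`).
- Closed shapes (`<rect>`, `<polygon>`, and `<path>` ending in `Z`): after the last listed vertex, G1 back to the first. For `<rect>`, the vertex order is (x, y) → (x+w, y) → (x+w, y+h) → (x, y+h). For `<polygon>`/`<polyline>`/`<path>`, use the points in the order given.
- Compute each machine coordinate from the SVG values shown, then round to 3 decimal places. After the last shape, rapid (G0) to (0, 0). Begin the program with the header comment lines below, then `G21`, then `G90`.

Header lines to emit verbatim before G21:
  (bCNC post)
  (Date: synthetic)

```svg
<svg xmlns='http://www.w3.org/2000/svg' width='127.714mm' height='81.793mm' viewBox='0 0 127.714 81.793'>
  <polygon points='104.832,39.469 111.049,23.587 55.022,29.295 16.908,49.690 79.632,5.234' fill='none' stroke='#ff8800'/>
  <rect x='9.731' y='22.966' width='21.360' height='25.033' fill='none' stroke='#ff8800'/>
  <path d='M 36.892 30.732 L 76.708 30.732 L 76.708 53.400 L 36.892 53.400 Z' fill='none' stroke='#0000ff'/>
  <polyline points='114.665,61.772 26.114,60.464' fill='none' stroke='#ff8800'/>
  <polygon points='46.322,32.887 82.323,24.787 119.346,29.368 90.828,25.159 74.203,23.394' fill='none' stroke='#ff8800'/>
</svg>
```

Since the viewBox matches the mm dimensions, user units are millimetres directly. The only transform is the Y-flip y_m = 81.793 − y_svg.

Shape 1 is a closed polygon drawn with `<polygon>`. Its stroke #ff8800 means engrave at S324, F3319. After flipping Y the toolpath is (104.832,42.324) → (111.049,58.206) → (55.022,52.498) → (16.908,32.103) → (79.632,76.559) → (104.832,42.324), returning to the start.

Shape 2 is a rectangle drawn with `<rect>`. Its stroke #ff8800 means engrave at S324, F3319. After flipping Y the toolpath is (9.731,58.827) → (31.091,58.827) → (31.091,33.794) → (9.731,33.794) → (9.731,58.827), returning to the start.

Shape 3 is a rectangle drawn with `<path>`. Its stroke #0000ff means score at S420, F1851. After flipping Y the toolpath is (36.892,51.061) → (76.708,51.061) → (76.708,28.393) → (36.892,28.393) → (36.892,51.061), returning to the start.

Shape 4 is a line segment drawn with `<polyline>`. Its stroke #ff8800 means engrave at S324, F3319. After flipping Y the toolpath is (114.665,20.021) → (26.114,21.329).

Shape 5 is a closed polygon drawn with `<polygon>`. Its stroke #ff8800 means engrave at S324, F3319. After flipping Y the toolpath is (46.322,48.906) → (82.323,57.006) → (119.346,52.425) → (90.828,56.634) → (74.203,58.399) → (46.322,48.906), returning to the start.

(bCNC post)
(Date: synthetic)
G21
G90
G0 X104.832 Y42.324
M3 S324
G1 X111.049 Y58.206 F3319
G1 X55.022 Y52.498 F3319
G1 X16.908 Y32.103 F3319
G1 X79.632 Y76.559 F3319
G1 X104.832 Y42.324 F3319
M5
G0 X9.731 Y58.827
M3 S324
G1 X31.091 Y58.827 F3319
G1 X31.091 Y33.794 F3319
G1 X9.731 Y33.794 F3319
G1 X9.731 Y58.827 F3319
M5
G0 X36.892 Y51.061
M3 S420
G1 X76.708 Y51.061 F1851
G1 X76.708 Y28.393 F1851
G1 X36.892 Y28.393 F1851
G1 X36.892 Y51.061 F1851
M5
G0 X114.665 Y20.021
M3 S324
G1 X26.114 Y21.329 F3319
M5
G0 X46.322 Y48.906
M3 S324
G1 X82.323 Y57.006 F3319
G1 X119.346 Y52.425 F3319
G1 X90.828 Y56.634 F3319
G1 X74.203 Y58.399 F3319
G1 X46.322 Y48.906 F3319
M5
G0 X0.000 Y0.000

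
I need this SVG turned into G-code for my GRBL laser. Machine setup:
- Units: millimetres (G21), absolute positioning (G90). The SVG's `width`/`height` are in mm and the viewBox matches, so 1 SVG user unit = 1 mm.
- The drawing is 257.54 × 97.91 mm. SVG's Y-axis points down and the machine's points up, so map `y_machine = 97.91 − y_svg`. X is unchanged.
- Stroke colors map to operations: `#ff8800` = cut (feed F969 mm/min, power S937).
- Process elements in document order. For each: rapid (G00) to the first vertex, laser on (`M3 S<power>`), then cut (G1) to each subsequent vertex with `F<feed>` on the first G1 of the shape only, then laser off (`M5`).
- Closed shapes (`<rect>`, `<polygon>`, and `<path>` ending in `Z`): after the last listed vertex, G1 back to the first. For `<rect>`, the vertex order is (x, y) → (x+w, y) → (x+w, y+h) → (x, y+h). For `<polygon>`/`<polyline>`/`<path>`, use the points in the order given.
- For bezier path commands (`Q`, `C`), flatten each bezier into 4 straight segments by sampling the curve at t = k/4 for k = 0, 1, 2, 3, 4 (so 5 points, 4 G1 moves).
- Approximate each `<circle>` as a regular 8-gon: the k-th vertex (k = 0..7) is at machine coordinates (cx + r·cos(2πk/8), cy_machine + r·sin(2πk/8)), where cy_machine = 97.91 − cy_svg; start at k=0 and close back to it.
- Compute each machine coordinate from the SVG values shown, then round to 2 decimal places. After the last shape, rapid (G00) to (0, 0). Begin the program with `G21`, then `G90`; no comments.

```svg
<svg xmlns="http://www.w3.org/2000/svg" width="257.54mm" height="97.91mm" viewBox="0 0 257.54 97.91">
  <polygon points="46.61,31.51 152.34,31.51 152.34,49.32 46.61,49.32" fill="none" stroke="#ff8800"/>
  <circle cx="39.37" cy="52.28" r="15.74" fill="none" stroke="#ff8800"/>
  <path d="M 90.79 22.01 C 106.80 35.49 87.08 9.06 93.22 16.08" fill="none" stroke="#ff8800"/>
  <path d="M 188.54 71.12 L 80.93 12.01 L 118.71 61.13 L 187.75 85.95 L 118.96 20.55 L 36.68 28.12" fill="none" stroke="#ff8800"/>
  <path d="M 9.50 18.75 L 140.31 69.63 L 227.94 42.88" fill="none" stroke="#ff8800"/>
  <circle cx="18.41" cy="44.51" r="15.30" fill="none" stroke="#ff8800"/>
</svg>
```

G21
G90
G00 X46.61 Y66.40
M3 S937
G1 X152.34 Y66.40 F969
G1 X152.34 Y48.59
G1 X46.61 Y48.59
G1 X46.61 Y66.40
M5
G00 X55.11 Y45.63
M3 S937
G1 X50.50 Y56.76 F969
G1 X39.37 Y61.37
G1 X28.24 Y56.76
G1 X23.63 Y45.63
G1 X28.24 Y34.50
G1 X39.37 Y29.89
G1 X50.50 Y34.50
G1 X55.11 Y45.63
M5
G00 X90.79 Y75.90
M3 S937
G1 X97.06 Y72.13 F969
G1 X95.71 Y76.44
G1 X92.50 Y81.97
G1 X93.22 Y81.83
M5
G00 X188.54 Y26.79
M3 S937
G1 X80.93 Y85.90 F969
G1 X118.71 Y36.78
G1 X187.75 Y11.96
G1 X118.96 Y77.36
G1 X36.68 Y69.79
M5
G00 X9.50 Y79.16
M3 S937
G1 X140.31 Y28.28 F969
G1 X227.94 Y55.03
M5
G00 X33.71 Y53.40
M3 S937
G1 X29.23 Y64.22 F969
G1 X18.41 Y68.70
G1 X7.59 Y64.22
G1 X3.11 Y53.40
G1 X7.59 Y42.58
G1 X18.41 Y38.10
G1 X29.23 Y42.58
G1 X33.71 Y53.40
M5
G00 X0.00 Y0.00

viewBox `0 0 257.54 97.91` with mm width/height → 1 unit = 1 mm. Flip: y_m = 97.91 − y_svg.

**Shape 1** — `<polygon>` rectangle, stroke `#ff8800` → cut (S937, F969). Machine vertices: (46.61,66.40) → (152.34,66.40) → (152.34,48.59) → (46.61,48.59) → (46.61,66.40). Closed: final G1 returns to the first vertex.

**Shape 2** — `<circle>` circle, stroke `#ff8800` → cut (S937, F969). Machine vertices: (55.11,45.63) → (50.50,56.76) → (39.37,61.37) → (28.24,56.76) → (23.63,45.63) → (28.24,34.50) → (39.37,29.89) → (50.50,34.50) → (55.11,45.63). Closed: final G1 returns to the first vertex.

**Shape 3** — `<path>` cubic bezier, stroke `#ff8800` → cut (S937, F969). Control points (SVG): P0=(90.79,22.01), P1=(106.80,35.49), P2=(87.08,9.06), P3=(93.22,16.08); sampled at t=k/4. Machine vertices: (90.79,75.90) → (97.06,72.13) → (95.71,76.44) → (92.50,81.97) → (93.22,81.83). Open path.

**Shape 4** — `<path>` open polyline, stroke `#ff8800` → cut (S937, F969). Machine vertices: (188.54,26.79) → (80.93,85.90) → (118.71,36.78) → (187.75,11.96) → (118.96,77.36) → (36.68,69.79). Open path.

**Shape 5** — `<path>` open polyline, stroke `#ff8800` → cut (S937, F969). Machine vertices: (9.50,79.16) → (140.31,28.28) → (227.94,55.03). Open path.

**Shape 6** — `<circle>` circle, stroke `#ff8800` → cut (S937, F969). Machine vertices: (33.71,53.40) → (29.23,64.22) → (18.41,68.70) → (7.59,64.22) → (3.11,53.40) → (7.59,42.58) → (18.41,38.10) → (29.23,42.58) → (33.71,53.40). Closed: final G1 returns to the first vertex.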